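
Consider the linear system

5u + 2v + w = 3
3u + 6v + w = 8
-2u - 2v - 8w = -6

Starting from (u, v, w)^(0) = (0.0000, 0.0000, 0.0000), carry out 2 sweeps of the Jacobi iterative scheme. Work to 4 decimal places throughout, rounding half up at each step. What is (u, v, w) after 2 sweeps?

Iteration 1:
  u = (3 - (2)·0.0000 - (1)·0.0000) / (5) = 0.6000
  v = (8 - (3)·0.0000 - (1)·0.0000) / (6) = 1.3333
  w = (-6 - (-2)·0.0000 - (-2)·0.0000) / (-8) = 0.7500
Iteration 2:
  u = (3 - (2)·1.3333 - (1)·0.7500) / (5) = -0.0833
  v = (8 - (3)·0.6000 - (1)·0.7500) / (6) = 0.9083
  w = (-6 - (-2)·0.6000 - (-2)·1.3333) / (-8) = 0.2667

(-0.0833, 0.9083, 0.2667)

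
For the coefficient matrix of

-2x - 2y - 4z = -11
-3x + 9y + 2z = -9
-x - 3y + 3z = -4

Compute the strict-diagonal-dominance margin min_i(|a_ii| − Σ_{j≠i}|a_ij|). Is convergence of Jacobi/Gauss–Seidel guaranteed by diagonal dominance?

-4

row 1: |-2| − (2+4) = -4
row 2: |9| − (3+2) = 4
row 3: |3| − (1+3) = -1
minimum over rows = -4 → not strictly diagonally dominant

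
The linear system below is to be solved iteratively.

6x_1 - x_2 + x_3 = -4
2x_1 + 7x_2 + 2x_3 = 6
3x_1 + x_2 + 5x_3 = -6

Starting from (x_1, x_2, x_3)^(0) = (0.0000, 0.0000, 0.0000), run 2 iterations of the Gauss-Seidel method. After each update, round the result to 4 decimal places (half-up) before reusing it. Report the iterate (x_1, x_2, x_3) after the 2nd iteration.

Iteration 1:
  x_1 = (-4 - (-1)·0.0000 - (1)·0.0000) / (6) = -0.6667
  x_2 = (6 - (2)·-0.6667 - (2)·0.0000) / (7) = 1.0476
  x_3 = (-6 - (3)·-0.6667 - (1)·1.0476) / (5) = -1.0095
Iteration 2:
  x_1 = (-4 - (-1)·1.0476 - (1)·-1.0095) / (6) = -0.3238
  x_2 = (6 - (2)·-0.3238 - (2)·-1.0095) / (7) = 1.2381
  x_3 = (-6 - (3)·-0.3238 - (1)·1.2381) / (5) = -1.2533

(-0.3238, 1.2381, -1.2533)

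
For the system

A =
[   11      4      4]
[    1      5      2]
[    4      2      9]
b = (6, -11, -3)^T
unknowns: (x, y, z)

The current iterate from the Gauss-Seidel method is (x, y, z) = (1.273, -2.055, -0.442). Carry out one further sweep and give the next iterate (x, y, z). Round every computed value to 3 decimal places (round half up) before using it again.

(1.453, -2.314, -0.465)

One sweep:
  x = (6 - (4)·-2.055 - (4)·-0.442) / (11) = 1.453
  y = (-11 - (1)·1.453 - (2)·-0.442) / (5) = -2.314
  z = (-3 - (4)·1.453 - (2)·-2.314) / (9) = -0.465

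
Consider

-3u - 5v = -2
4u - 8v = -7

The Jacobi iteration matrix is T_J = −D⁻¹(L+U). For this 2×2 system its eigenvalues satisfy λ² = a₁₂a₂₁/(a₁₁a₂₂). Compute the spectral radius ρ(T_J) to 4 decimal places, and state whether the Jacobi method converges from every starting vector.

a₁₂a₂₁/(a₁₁a₂₂) = (-5)·(4) / ((-3)·(-8)) = -0.833333
ρ = √|-0.833333| = √0.833333 = 0.9129
ρ < 1, so Jacobi converges

0.9129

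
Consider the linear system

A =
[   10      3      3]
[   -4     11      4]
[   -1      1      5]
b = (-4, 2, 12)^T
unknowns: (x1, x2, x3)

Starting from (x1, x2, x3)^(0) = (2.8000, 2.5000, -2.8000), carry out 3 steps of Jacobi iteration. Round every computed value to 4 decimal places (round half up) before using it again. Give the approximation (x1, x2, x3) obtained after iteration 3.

Iteration 1:
  x1 = (-4 - (3)·2.5000 - (3)·-2.8000) / (10) = -0.3100
  x2 = (2 - (-4)·2.8000 - (4)·-2.8000) / (11) = 2.2182
  x3 = (12 - (-1)·2.8000 - (1)·2.5000) / (5) = 2.4600
Iteration 2:
  x1 = (-4 - (3)·2.2182 - (3)·2.4600) / (10) = -1.8035
  x2 = (2 - (-4)·-0.3100 - (4)·2.4600) / (11) = -0.8255
  x3 = (12 - (-1)·-0.3100 - (1)·2.2182) / (5) = 1.8944
Iteration 3:
  x1 = (-4 - (3)·-0.8255 - (3)·1.8944) / (10) = -0.7207
  x2 = (2 - (-4)·-1.8035 - (4)·1.8944) / (11) = -1.1629
  x3 = (12 - (-1)·-1.8035 - (1)·-0.8255) / (5) = 2.2044

(-0.7207, -1.1629, 2.2044)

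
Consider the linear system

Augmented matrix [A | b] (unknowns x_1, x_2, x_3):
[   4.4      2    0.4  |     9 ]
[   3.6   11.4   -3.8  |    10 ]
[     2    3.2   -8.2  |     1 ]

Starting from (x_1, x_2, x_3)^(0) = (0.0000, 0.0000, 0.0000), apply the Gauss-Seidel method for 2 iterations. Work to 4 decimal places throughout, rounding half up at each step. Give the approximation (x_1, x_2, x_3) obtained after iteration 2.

Iteration 1:
  x_1 = (9 - (2)·0.0000 - (0.4)·0.0000) / (4.4) = 2.0455
  x_2 = (10 - (3.6)·2.0455 - (-3.8)·0.0000) / (11.4) = 0.2312
  x_3 = (1 - (2)·2.0455 - (3.2)·0.2312) / (-8.2) = 0.4672
Iteration 2:
  x_1 = (9 - (2)·0.2312 - (0.4)·0.4672) / (4.4) = 1.8979
  x_2 = (10 - (3.6)·1.8979 - (-3.8)·0.4672) / (11.4) = 0.4336
  x_3 = (1 - (2)·1.8979 - (3.2)·0.4336) / (-8.2) = 0.5102

(1.8979, 0.4336, 0.5102)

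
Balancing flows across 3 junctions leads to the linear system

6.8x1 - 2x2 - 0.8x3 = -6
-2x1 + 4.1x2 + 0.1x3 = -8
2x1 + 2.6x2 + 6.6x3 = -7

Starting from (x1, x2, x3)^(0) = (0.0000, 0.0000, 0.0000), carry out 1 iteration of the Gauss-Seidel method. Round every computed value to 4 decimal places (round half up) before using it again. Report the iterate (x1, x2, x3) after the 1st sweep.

(-0.8824, -2.3817, 0.1450)

Iteration 1:
  x1 = (-6 - (-2)·0.0000 - (-0.8)·0.0000) / (6.8) = -0.8824
  x2 = (-8 - (-2)·-0.8824 - (0.1)·0.0000) / (4.1) = -2.3817
  x3 = (-7 - (2)·-0.8824 - (2.6)·-2.3817) / (6.6) = 0.1450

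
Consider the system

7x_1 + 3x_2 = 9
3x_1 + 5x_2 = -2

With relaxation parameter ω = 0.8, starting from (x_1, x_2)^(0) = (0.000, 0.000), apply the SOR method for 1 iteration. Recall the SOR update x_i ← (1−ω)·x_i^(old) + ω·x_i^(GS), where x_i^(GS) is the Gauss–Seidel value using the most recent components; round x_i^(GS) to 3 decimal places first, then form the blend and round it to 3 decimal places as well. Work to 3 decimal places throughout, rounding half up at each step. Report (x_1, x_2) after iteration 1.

Iteration 1:
  x_1: GS value = (9 - (3)·0.000) / (7) = 1.286;  x_1 ← (1−ω)·0.000 + ω·1.286 = 1.029
  x_2: GS value = (-2 - (3)·1.029) / (5) = -1.017;  x_2 ← (1−ω)·0.000 + ω·-1.017 = -0.814

(1.029, -0.814)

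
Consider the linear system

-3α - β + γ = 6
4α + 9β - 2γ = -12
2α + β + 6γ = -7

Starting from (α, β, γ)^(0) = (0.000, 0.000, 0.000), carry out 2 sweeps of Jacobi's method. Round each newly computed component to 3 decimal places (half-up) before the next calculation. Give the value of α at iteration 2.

-1.945

Iteration 1:
  α = (6 - (-1)·0.000 - (1)·0.000) / (-3) = -2.000
  β = (-12 - (4)·0.000 - (-2)·0.000) / (9) = -1.333
  γ = (-7 - (2)·0.000 - (1)·0.000) / (6) = -1.167
Iteration 2:
  α = (6 - (-1)·-1.333 - (1)·-1.167) / (-3) = -1.945
  β = (-12 - (4)·-2.000 - (-2)·-1.167) / (9) = -0.704
  γ = (-7 - (2)·-2.000 - (1)·-1.333) / (6) = -0.278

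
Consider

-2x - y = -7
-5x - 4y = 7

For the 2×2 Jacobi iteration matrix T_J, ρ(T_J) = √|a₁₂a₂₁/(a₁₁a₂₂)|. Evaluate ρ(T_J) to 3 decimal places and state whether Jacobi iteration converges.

a₁₂a₂₁/(a₁₁a₂₂) = (-1)·(-5) / ((-2)·(-4)) = 0.625000
ρ = √|0.625000| = √0.625000 = 0.791
ρ < 1, so Jacobi converges

0.791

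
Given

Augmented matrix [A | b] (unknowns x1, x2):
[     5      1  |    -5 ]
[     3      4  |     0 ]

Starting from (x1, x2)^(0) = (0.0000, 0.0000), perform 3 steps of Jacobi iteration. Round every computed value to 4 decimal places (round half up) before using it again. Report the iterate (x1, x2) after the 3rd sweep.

Iteration 1:
  x1 = (-5 - (1)·0.0000) / (5) = -1.0000
  x2 = (0 - (3)·0.0000) / (4) = 0.0000
Iteration 2:
  x1 = (-5 - (1)·0.0000) / (5) = -1.0000
  x2 = (0 - (3)·-1.0000) / (4) = 0.7500
Iteration 3:
  x1 = (-5 - (1)·0.7500) / (5) = -1.1500
  x2 = (0 - (3)·-1.0000) / (4) = 0.7500

(-1.1500, 0.7500)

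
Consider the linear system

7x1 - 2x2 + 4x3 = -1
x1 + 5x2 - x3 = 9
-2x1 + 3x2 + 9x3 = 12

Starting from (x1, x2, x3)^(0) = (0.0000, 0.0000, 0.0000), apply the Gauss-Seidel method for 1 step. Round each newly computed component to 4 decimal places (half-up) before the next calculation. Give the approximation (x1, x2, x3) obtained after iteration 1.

Iteration 1:
  x1 = (-1 - (-2)·0.0000 - (4)·0.0000) / (7) = -0.1429
  x2 = (9 - (1)·-0.1429 - (-1)·0.0000) / (5) = 1.8286
  x3 = (12 - (-2)·-0.1429 - (3)·1.8286) / (9) = 0.6920

(-0.1429, 1.8286, 0.6920)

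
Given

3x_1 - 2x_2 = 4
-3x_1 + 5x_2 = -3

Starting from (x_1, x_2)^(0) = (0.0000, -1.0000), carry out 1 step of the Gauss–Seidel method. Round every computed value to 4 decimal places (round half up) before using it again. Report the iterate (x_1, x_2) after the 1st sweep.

Iteration 1:
  x_1 = (4 - (-2)·-1.0000) / (3) = 0.6667
  x_2 = (-3 - (-3)·0.6667) / (5) = -0.2000

(0.6667, -0.2000)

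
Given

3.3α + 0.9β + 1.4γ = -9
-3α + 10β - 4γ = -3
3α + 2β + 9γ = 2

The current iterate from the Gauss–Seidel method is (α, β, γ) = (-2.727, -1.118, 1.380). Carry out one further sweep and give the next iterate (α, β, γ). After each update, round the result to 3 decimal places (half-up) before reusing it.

One sweep:
  α = (-9 - (0.9)·-1.118 - (1.4)·1.380) / (3.3) = -3.008
  β = (-3 - (-3)·-3.008 - (-4)·1.380) / (10) = -0.650
  γ = (2 - (3)·-3.008 - (2)·-0.650) / (9) = 1.369

(-3.008, -0.650, 1.369)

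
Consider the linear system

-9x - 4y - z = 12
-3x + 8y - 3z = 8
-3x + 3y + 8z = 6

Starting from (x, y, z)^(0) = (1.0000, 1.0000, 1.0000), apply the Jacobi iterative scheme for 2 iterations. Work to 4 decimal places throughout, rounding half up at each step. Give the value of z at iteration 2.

Iteration 1:
  x = (12 - (-4)·1.0000 - (-1)·1.0000) / (-9) = -1.8889
  y = (8 - (-3)·1.0000 - (-3)·1.0000) / (8) = 1.7500
  z = (6 - (-3)·1.0000 - (3)·1.0000) / (8) = 0.7500
Iteration 2:
  x = (12 - (-4)·1.7500 - (-1)·0.7500) / (-9) = -2.1944
  y = (8 - (-3)·-1.8889 - (-3)·0.7500) / (8) = 0.5729
  z = (6 - (-3)·-1.8889 - (3)·1.7500) / (8) = -0.6146

-0.6146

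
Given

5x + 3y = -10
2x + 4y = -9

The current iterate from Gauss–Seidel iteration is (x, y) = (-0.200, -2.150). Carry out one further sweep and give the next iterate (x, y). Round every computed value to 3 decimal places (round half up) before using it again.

One sweep:
  x = (-10 - (3)·-2.150) / (5) = -0.710
  y = (-9 - (2)·-0.710) / (4) = -1.895

(-0.710, -1.895)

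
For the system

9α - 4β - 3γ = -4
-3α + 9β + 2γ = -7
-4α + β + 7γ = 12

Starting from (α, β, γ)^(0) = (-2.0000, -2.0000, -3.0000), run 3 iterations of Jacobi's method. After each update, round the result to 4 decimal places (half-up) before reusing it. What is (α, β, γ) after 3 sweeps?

Iteration 1:
  α = (-4 - (-4)·-2.0000 - (-3)·-3.0000) / (9) = -2.3333
  β = (-7 - (-3)·-2.0000 - (2)·-3.0000) / (9) = -0.7778
  γ = (12 - (-4)·-2.0000 - (1)·-2.0000) / (7) = 0.8571
Iteration 2:
  α = (-4 - (-4)·-0.7778 - (-3)·0.8571) / (9) = -0.5044
  β = (-7 - (-3)·-2.3333 - (2)·0.8571) / (9) = -1.7460
  γ = (12 - (-4)·-2.3333 - (1)·-0.7778) / (7) = 0.4921
Iteration 3:
  α = (-4 - (-4)·-1.7460 - (-3)·0.4921) / (9) = -1.0564
  β = (-7 - (-3)·-0.5044 - (2)·0.4921) / (9) = -1.0553
  γ = (12 - (-4)·-0.5044 - (1)·-1.7460) / (7) = 1.6755

(-1.0564, -1.0553, 1.6755)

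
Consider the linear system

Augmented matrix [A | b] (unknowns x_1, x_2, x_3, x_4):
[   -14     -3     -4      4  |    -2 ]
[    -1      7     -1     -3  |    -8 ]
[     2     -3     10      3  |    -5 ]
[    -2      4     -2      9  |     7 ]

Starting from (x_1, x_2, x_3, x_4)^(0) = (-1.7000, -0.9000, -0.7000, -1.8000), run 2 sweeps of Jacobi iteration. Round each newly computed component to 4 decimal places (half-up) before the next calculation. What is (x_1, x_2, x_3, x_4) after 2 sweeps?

Iteration 1:
  x_1 = (-2 - (-3)·-0.9000 - (-4)·-0.7000 - (4)·-1.8000) / (-14) = 0.0214
  x_2 = (-8 - (-1)·-1.7000 - (-1)·-0.7000 - (-3)·-1.8000) / (7) = -2.2571
  x_3 = (-5 - (2)·-1.7000 - (-3)·-0.9000 - (3)·-1.8000) / (10) = 0.1100
  x_4 = (7 - (-2)·-1.7000 - (4)·-0.9000 - (-2)·-0.7000) / (9) = 0.6444
Iteration 2:
  x_1 = (-2 - (-3)·-2.2571 - (-4)·0.1100 - (4)·0.6444) / (-14) = 0.7792
  x_2 = (-8 - (-1)·0.0214 - (-1)·0.1100 - (-3)·0.6444) / (7) = -0.8479
  x_3 = (-5 - (2)·0.0214 - (-3)·-2.2571 - (3)·0.6444) / (10) = -1.3747
  x_4 = (7 - (-2)·0.0214 - (4)·-2.2571 - (-2)·0.1100) / (9) = 1.8101

(0.7792, -0.8479, -1.3747, 1.8101)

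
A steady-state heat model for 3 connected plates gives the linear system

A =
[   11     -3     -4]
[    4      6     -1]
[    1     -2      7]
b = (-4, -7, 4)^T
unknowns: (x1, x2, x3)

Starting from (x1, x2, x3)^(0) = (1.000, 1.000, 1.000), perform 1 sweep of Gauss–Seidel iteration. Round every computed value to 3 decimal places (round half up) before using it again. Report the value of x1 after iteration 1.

Iteration 1:
  x1 = (-4 - (-3)·1.000 - (-4)·1.000) / (11) = 0.273
  x2 = (-7 - (4)·0.273 - (-1)·1.000) / (6) = -1.182
  x3 = (4 - (1)·0.273 - (-2)·-1.182) / (7) = 0.195

0.273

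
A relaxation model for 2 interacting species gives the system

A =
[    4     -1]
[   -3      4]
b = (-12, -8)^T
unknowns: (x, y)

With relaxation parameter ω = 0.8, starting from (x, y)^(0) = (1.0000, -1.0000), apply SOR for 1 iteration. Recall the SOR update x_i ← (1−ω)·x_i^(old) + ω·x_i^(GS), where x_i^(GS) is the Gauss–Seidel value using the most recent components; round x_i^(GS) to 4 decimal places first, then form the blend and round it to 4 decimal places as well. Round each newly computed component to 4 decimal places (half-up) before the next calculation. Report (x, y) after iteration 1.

(-2.4000, -3.2400)

Iteration 1:
  x: GS value = (-12 - (-1)·-1.0000) / (4) = -3.2500;  x ← (1−ω)·1.0000 + ω·-3.2500 = -2.4000
  y: GS value = (-8 - (-3)·-2.4000) / (4) = -3.8000;  y ← (1−ω)·-1.0000 + ω·-3.8000 = -3.2400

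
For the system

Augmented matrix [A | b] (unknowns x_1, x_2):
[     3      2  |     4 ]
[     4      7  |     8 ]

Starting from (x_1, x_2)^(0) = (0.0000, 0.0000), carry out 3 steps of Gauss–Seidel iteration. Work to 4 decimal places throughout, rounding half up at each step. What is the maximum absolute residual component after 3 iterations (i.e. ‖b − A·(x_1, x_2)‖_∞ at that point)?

Iteration 1:
  x_1 = (4 - (2)·0.0000) / (3) = 1.3333
  x_2 = (8 - (4)·1.3333) / (7) = 0.3810
Iteration 2:
  x_1 = (4 - (2)·0.3810) / (3) = 1.0793
  x_2 = (8 - (4)·1.0793) / (7) = 0.5261
Iteration 3:
  x_1 = (4 - (2)·0.5261) / (3) = 0.9826
  x_2 = (8 - (4)·0.9826) / (7) = 0.5814
Residual b − A·x = (-0.1106, -0.0002); ∞-norm = 0.1106

0.1106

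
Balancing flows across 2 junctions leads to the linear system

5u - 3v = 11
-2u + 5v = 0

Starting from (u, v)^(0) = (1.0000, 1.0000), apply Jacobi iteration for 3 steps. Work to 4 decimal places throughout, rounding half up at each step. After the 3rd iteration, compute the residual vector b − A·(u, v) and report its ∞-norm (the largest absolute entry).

0.8640

Iteration 1:
  u = (11 - (-3)·1.0000) / (5) = 2.8000
  v = (0 - (-2)·1.0000) / (5) = 0.4000
Iteration 2:
  u = (11 - (-3)·0.4000) / (5) = 2.4400
  v = (0 - (-2)·2.8000) / (5) = 1.1200
Iteration 3:
  u = (11 - (-3)·1.1200) / (5) = 2.8720
  v = (0 - (-2)·2.4400) / (5) = 0.9760
Residual b − A·x = (-0.4320, 0.8640); ∞-norm = 0.8640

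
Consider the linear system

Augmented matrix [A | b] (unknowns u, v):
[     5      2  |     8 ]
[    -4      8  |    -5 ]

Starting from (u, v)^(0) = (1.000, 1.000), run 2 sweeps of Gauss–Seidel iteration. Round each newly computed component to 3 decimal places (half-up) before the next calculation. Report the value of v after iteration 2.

0.180

Iteration 1:
  u = (8 - (2)·1.000) / (5) = 1.200
  v = (-5 - (-4)·1.200) / (8) = -0.025
Iteration 2:
  u = (8 - (2)·-0.025) / (5) = 1.610
  v = (-5 - (-4)·1.610) / (8) = 0.180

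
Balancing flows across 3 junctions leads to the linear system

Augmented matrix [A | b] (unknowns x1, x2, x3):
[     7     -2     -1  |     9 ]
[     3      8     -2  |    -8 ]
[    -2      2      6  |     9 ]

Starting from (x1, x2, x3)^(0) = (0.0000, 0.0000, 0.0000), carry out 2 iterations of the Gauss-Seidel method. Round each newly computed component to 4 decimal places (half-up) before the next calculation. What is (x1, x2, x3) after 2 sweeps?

Iteration 1:
  x1 = (9 - (-2)·0.0000 - (-1)·0.0000) / (7) = 1.2857
  x2 = (-8 - (3)·1.2857 - (-2)·0.0000) / (8) = -1.4821
  x3 = (9 - (-2)·1.2857 - (2)·-1.4821) / (6) = 2.4226
Iteration 2:
  x1 = (9 - (-2)·-1.4821 - (-1)·2.4226) / (7) = 1.2083
  x2 = (-8 - (3)·1.2083 - (-2)·2.4226) / (8) = -0.8475
  x3 = (9 - (-2)·1.2083 - (2)·-0.8475) / (6) = 2.1853

(1.2083, -0.8475, 2.1853)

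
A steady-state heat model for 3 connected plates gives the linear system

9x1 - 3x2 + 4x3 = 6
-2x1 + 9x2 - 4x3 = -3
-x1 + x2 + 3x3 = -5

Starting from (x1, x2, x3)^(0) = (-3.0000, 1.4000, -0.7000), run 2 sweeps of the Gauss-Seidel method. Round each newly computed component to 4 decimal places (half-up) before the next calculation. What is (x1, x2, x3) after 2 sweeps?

(1.0377, -0.5816, -1.1269)

Iteration 1:
  x1 = (6 - (-3)·1.4000 - (4)·-0.7000) / (9) = 1.4444
  x2 = (-3 - (-2)·1.4444 - (-4)·-0.7000) / (9) = -0.3235
  x3 = (-5 - (-1)·1.4444 - (1)·-0.3235) / (3) = -1.0774
Iteration 2:
  x1 = (6 - (-3)·-0.3235 - (4)·-1.0774) / (9) = 1.0377
  x2 = (-3 - (-2)·1.0377 - (-4)·-1.0774) / (9) = -0.5816
  x3 = (-5 - (-1)·1.0377 - (1)·-0.5816) / (3) = -1.1269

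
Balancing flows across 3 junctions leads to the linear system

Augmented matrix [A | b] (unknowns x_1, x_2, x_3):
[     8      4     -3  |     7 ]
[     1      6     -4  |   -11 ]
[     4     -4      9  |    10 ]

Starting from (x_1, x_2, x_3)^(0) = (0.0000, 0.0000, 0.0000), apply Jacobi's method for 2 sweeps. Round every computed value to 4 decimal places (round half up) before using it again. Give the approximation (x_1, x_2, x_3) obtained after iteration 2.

(2.2083, -1.2384, -0.0926)

Iteration 1:
  x_1 = (7 - (4)·0.0000 - (-3)·0.0000) / (8) = 0.8750
  x_2 = (-11 - (1)·0.0000 - (-4)·0.0000) / (6) = -1.8333
  x_3 = (10 - (4)·0.0000 - (-4)·0.0000) / (9) = 1.1111
Iteration 2:
  x_1 = (7 - (4)·-1.8333 - (-3)·1.1111) / (8) = 2.2083
  x_2 = (-11 - (1)·0.8750 - (-4)·1.1111) / (6) = -1.2384
  x_3 = (10 - (4)·0.8750 - (-4)·-1.8333) / (9) = -0.0926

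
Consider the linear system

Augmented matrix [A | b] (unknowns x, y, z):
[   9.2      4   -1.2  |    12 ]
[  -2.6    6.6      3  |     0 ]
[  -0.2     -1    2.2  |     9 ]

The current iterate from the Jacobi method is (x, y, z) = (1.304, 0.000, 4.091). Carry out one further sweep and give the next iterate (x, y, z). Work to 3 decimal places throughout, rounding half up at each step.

(1.838, -1.346, 4.209)

One sweep:
  x = (12 - (4)·0.000 - (-1.2)·4.091) / (9.2) = 1.838
  y = (0 - (-2.6)·1.304 - (3)·4.091) / (6.6) = -1.346
  z = (9 - (-0.2)·1.304 - (-1)·0.000) / (2.2) = 4.209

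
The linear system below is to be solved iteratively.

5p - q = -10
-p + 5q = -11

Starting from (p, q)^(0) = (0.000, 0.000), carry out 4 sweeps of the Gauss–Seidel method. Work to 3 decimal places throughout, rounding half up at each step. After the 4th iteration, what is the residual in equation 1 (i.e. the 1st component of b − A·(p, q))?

Iteration 1:
  p = (-10 - (-1)·0.000) / (5) = -2.000
  q = (-11 - (-1)·-2.000) / (5) = -2.600
Iteration 2:
  p = (-10 - (-1)·-2.600) / (5) = -2.520
  q = (-11 - (-1)·-2.520) / (5) = -2.704
Iteration 3:
  p = (-10 - (-1)·-2.704) / (5) = -2.541
  q = (-11 - (-1)·-2.541) / (5) = -2.708
Iteration 4:
  p = (-10 - (-1)·-2.708) / (5) = -2.542
  q = (-11 - (-1)·-2.542) / (5) = -2.708
Residual b − A·x = (0.002, -0.002)

0.002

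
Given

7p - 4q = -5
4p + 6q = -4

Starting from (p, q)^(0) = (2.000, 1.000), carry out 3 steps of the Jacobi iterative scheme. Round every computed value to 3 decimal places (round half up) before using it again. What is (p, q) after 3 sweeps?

(-1.041, 0.571)

Iteration 1:
  p = (-5 - (-4)·1.000) / (7) = -0.143
  q = (-4 - (4)·2.000) / (6) = -2.000
Iteration 2:
  p = (-5 - (-4)·-2.000) / (7) = -1.857
  q = (-4 - (4)·-0.143) / (6) = -0.571
Iteration 3:
  p = (-5 - (-4)·-0.571) / (7) = -1.041
  q = (-4 - (4)·-1.857) / (6) = 0.571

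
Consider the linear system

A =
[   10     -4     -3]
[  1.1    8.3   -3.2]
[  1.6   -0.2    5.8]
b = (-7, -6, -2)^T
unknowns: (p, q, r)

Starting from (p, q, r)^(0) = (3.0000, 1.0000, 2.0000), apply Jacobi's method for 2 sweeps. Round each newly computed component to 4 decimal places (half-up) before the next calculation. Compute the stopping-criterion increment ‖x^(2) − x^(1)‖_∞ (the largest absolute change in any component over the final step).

Iteration 1:
  p = (-7 - (-4)·1.0000 - (-3)·2.0000) / (10) = 0.3000
  q = (-6 - (1.1)·3.0000 - (-3.2)·2.0000) / (8.3) = -0.3494
  r = (-2 - (1.6)·3.0000 - (-0.2)·1.0000) / (5.8) = -1.1379
Iteration 2:
  p = (-7 - (-4)·-0.3494 - (-3)·-1.1379) / (10) = -1.1811
  q = (-6 - (1.1)·0.3000 - (-3.2)·-1.1379) / (8.3) = -1.2014
  r = (-2 - (1.6)·0.3000 - (-0.2)·-0.3494) / (5.8) = -0.4396
Change: (-1.4811, -0.8520, 0.6983) → max |·| = 1.4811

1.4811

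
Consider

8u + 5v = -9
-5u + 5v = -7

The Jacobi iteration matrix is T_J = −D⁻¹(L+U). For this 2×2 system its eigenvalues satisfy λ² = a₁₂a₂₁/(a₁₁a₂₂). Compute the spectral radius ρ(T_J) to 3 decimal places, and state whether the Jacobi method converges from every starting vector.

a₁₂a₂₁/(a₁₁a₂₂) = (5)·(-5) / ((8)·(5)) = -0.625000
ρ = √|-0.625000| = √0.625000 = 0.791
ρ < 1, so Jacobi converges

0.791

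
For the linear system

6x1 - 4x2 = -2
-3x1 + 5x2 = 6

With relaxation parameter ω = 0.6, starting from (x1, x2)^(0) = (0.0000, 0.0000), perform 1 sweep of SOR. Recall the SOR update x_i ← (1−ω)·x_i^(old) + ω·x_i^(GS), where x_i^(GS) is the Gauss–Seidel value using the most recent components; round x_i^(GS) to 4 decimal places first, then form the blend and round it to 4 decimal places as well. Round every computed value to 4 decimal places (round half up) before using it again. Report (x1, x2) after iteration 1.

Iteration 1:
  x1: GS value = (-2 - (-4)·0.0000) / (6) = -0.3333;  x1 ← (1−ω)·0.0000 + ω·-0.3333 = -0.2000
  x2: GS value = (6 - (-3)·-0.2000) / (5) = 1.0800;  x2 ← (1−ω)·0.0000 + ω·1.0800 = 0.6480

(-0.2000, 0.6480)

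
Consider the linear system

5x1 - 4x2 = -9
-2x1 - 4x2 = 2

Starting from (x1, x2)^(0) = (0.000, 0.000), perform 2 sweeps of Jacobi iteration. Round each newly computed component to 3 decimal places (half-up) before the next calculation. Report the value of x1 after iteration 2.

Iteration 1:
  x1 = (-9 - (-4)·0.000) / (5) = -1.800
  x2 = (2 - (-2)·0.000) / (-4) = -0.500
Iteration 2:
  x1 = (-9 - (-4)·-0.500) / (5) = -2.200
  x2 = (2 - (-2)·-1.800) / (-4) = 0.400

-2.200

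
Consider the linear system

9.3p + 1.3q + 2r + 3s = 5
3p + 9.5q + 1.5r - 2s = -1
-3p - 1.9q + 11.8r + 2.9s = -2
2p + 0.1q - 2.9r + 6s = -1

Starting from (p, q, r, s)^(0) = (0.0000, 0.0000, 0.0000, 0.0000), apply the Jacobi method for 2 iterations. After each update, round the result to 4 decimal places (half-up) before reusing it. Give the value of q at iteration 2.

Iteration 1:
  p = (5 - (1.3)·0.0000 - (2)·0.0000 - (3)·0.0000) / (9.3) = 0.5376
  q = (-1 - (3)·0.0000 - (1.5)·0.0000 - (-2)·0.0000) / (9.5) = -0.1053
  r = (-2 - (-3)·0.0000 - (-1.9)·0.0000 - (2.9)·0.0000) / (11.8) = -0.1695
  s = (-1 - (2)·0.0000 - (0.1)·0.0000 - (-2.9)·0.0000) / (6) = -0.1667
Iteration 2:
  p = (5 - (1.3)·-0.1053 - (2)·-0.1695 - (3)·-0.1667) / (9.3) = 0.6426
  q = (-1 - (3)·0.5376 - (1.5)·-0.1695 - (-2)·-0.1667) / (9.5) = -0.2834
  r = (-2 - (-3)·0.5376 - (-1.9)·-0.1053 - (2.9)·-0.1667) / (11.8) = -0.0088
  s = (-1 - (2)·0.5376 - (0.1)·-0.1053 - (-2.9)·-0.1695) / (6) = -0.4260

-0.2834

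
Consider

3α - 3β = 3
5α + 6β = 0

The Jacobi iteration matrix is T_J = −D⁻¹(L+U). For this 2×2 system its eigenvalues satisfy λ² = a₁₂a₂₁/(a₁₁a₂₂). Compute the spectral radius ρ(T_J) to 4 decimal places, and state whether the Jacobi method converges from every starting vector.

a₁₂a₂₁/(a₁₁a₂₂) = (-3)·(5) / ((3)·(6)) = -0.833333
ρ = √|-0.833333| = √0.833333 = 0.9129
ρ < 1, so Jacobi converges

0.9129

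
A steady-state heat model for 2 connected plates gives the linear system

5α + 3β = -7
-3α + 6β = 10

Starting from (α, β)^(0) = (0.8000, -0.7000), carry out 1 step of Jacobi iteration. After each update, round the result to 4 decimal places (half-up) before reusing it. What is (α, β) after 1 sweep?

Iteration 1:
  α = (-7 - (3)·-0.7000) / (5) = -0.9800
  β = (10 - (-3)·0.8000) / (6) = 2.0667

(-0.9800, 2.0667)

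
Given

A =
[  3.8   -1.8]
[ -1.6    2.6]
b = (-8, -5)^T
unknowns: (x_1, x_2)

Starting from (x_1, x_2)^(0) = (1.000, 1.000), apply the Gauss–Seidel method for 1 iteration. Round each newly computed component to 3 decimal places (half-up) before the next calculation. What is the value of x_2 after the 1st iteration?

-2.927

Iteration 1:
  x_1 = (-8 - (-1.8)·1.000) / (3.8) = -1.632
  x_2 = (-5 - (-1.6)·-1.632) / (2.6) = -2.927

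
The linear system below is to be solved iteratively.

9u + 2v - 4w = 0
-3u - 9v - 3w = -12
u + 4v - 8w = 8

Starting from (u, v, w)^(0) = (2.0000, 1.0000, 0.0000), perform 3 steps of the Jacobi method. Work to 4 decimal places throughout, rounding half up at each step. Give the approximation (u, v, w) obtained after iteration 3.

(-0.6399, 1.6512, -0.2871)

Iteration 1:
  u = (0 - (2)·1.0000 - (-4)·0.0000) / (9) = -0.2222
  v = (-12 - (-3)·2.0000 - (-3)·0.0000) / (-9) = 0.6667
  w = (8 - (1)·2.0000 - (4)·1.0000) / (-8) = -0.2500
Iteration 2:
  u = (0 - (2)·0.6667 - (-4)·-0.2500) / (9) = -0.2593
  v = (-12 - (-3)·-0.2222 - (-3)·-0.2500) / (-9) = 1.4907
  w = (8 - (1)·-0.2222 - (4)·0.6667) / (-8) = -0.6944
Iteration 3:
  u = (0 - (2)·1.4907 - (-4)·-0.6944) / (9) = -0.6399
  v = (-12 - (-3)·-0.2593 - (-3)·-0.6944) / (-9) = 1.6512
  w = (8 - (1)·-0.2593 - (4)·1.4907) / (-8) = -0.2871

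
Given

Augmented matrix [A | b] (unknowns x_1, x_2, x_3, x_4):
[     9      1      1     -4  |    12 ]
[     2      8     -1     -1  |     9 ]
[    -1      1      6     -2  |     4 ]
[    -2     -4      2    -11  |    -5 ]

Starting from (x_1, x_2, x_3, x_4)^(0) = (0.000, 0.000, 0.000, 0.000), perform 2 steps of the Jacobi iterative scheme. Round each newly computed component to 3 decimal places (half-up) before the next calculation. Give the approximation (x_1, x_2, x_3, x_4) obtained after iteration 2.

(1.336, 0.932, 0.853, -0.076)

Iteration 1:
  x_1 = (12 - (1)·0.000 - (1)·0.000 - (-4)·0.000) / (9) = 1.333
  x_2 = (9 - (2)·0.000 - (-1)·0.000 - (-1)·0.000) / (8) = 1.125
  x_3 = (4 - (-1)·0.000 - (1)·0.000 - (-2)·0.000) / (6) = 0.667
  x_4 = (-5 - (-2)·0.000 - (-4)·0.000 - (2)·0.000) / (-11) = 0.455
Iteration 2:
  x_1 = (12 - (1)·1.125 - (1)·0.667 - (-4)·0.455) / (9) = 1.336
  x_2 = (9 - (2)·1.333 - (-1)·0.667 - (-1)·0.455) / (8) = 0.932
  x_3 = (4 - (-1)·1.333 - (1)·1.125 - (-2)·0.455) / (6) = 0.853
  x_4 = (-5 - (-2)·1.333 - (-4)·1.125 - (2)·0.667) / (-11) = -0.076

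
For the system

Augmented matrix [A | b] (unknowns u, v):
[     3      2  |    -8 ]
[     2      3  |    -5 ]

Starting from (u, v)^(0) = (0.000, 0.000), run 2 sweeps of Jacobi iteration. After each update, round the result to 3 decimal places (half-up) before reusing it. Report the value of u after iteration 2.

Iteration 1:
  u = (-8 - (2)·0.000) / (3) = -2.667
  v = (-5 - (2)·0.000) / (3) = -1.667
Iteration 2:
  u = (-8 - (2)·-1.667) / (3) = -1.555
  v = (-5 - (2)·-2.667) / (3) = 0.111

-1.555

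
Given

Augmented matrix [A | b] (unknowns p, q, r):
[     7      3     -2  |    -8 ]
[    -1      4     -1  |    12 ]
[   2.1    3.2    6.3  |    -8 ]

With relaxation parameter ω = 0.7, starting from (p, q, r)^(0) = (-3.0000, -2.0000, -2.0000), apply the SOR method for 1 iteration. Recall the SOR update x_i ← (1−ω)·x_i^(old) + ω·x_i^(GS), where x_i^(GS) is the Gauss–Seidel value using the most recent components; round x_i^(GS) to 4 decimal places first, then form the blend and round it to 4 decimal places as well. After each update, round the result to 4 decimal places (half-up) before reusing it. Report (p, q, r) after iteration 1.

(-1.5000, 0.8875, -1.4544)

Iteration 1:
  p: GS value = (-8 - (3)·-2.0000 - (-2)·-2.0000) / (7) = -0.8571;  p ← (1−ω)·-3.0000 + ω·-0.8571 = -1.5000
  q: GS value = (12 - (-1)·-1.5000 - (-1)·-2.0000) / (4) = 2.1250;  q ← (1−ω)·-2.0000 + ω·2.1250 = 0.8875
  r: GS value = (-8 - (2.1)·-1.5000 - (3.2)·0.8875) / (6.3) = -1.2206;  r ← (1−ω)·-2.0000 + ω·-1.2206 = -1.4544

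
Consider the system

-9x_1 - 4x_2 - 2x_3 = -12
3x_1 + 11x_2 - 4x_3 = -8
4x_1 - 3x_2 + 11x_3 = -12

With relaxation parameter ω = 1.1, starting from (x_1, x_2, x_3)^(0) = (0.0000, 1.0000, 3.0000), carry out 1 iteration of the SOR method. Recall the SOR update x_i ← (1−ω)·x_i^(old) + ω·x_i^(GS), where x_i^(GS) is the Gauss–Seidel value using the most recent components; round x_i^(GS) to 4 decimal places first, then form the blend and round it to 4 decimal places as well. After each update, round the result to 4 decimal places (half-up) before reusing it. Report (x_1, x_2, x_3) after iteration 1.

(0.2444, 0.2267, -1.5298)

Iteration 1:
  x_1: GS value = (-12 - (-4)·1.0000 - (-2)·3.0000) / (-9) = 0.2222;  x_1 ← (1−ω)·0.0000 + ω·0.2222 = 0.2444
  x_2: GS value = (-8 - (3)·0.2444 - (-4)·3.0000) / (11) = 0.2970;  x_2 ← (1−ω)·1.0000 + ω·0.2970 = 0.2267
  x_3: GS value = (-12 - (4)·0.2444 - (-3)·0.2267) / (11) = -1.1180;  x_3 ← (1−ω)·3.0000 + ω·-1.1180 = -1.5298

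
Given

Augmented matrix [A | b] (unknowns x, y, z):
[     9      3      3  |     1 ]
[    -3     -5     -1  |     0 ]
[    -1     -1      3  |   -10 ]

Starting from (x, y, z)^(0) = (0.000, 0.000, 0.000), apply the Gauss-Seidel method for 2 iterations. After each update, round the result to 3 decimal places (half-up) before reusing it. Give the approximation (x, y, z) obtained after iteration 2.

Iteration 1:
  x = (1 - (3)·0.000 - (3)·0.000) / (9) = 0.111
  y = (0 - (-3)·0.111 - (-1)·0.000) / (-5) = -0.067
  z = (-10 - (-1)·0.111 - (-1)·-0.067) / (3) = -3.319
Iteration 2:
  x = (1 - (3)·-0.067 - (3)·-3.319) / (9) = 1.240
  y = (0 - (-3)·1.240 - (-1)·-3.319) / (-5) = -0.080
  z = (-10 - (-1)·1.240 - (-1)·-0.080) / (3) = -2.947

(1.240, -0.080, -2.947)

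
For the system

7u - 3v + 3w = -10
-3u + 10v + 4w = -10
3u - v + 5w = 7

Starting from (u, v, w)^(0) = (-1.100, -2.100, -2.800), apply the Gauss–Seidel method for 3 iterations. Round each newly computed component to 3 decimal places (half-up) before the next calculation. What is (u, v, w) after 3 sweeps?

Iteration 1:
  u = (-10 - (-3)·-2.100 - (3)·-2.800) / (7) = -1.129
  v = (-10 - (-3)·-1.129 - (4)·-2.800) / (10) = -0.219
  w = (7 - (3)·-1.129 - (-1)·-0.219) / (5) = 2.034
Iteration 2:
  u = (-10 - (-3)·-0.219 - (3)·2.034) / (7) = -2.394
  v = (-10 - (-3)·-2.394 - (4)·2.034) / (10) = -2.532
  w = (7 - (3)·-2.394 - (-1)·-2.532) / (5) = 2.330
Iteration 3:
  u = (-10 - (-3)·-2.532 - (3)·2.330) / (7) = -3.512
  v = (-10 - (-3)·-3.512 - (4)·2.330) / (10) = -2.986
  w = (7 - (3)·-3.512 - (-1)·-2.986) / (5) = 2.910

(-3.512, -2.986, 2.910)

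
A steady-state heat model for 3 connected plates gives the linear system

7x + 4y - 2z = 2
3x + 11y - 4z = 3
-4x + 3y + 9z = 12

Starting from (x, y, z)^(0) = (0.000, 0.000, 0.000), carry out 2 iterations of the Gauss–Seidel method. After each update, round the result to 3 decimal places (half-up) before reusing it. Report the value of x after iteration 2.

Iteration 1:
  x = (2 - (4)·0.000 - (-2)·0.000) / (7) = 0.286
  y = (3 - (3)·0.286 - (-4)·0.000) / (11) = 0.195
  z = (12 - (-4)·0.286 - (3)·0.195) / (9) = 1.395
Iteration 2:
  x = (2 - (4)·0.195 - (-2)·1.395) / (7) = 0.573
  y = (3 - (3)·0.573 - (-4)·1.395) / (11) = 0.624
  z = (12 - (-4)·0.573 - (3)·0.624) / (9) = 1.380

0.573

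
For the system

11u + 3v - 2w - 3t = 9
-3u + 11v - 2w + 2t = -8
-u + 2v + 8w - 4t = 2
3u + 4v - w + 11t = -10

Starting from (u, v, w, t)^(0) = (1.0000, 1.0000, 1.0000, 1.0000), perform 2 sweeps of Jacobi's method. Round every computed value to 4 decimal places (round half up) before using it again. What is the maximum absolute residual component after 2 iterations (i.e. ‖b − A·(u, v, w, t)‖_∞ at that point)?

Iteration 1:
  u = (9 - (3)·1.0000 - (-2)·1.0000 - (-3)·1.0000) / (11) = 1.0000
  v = (-8 - (-3)·1.0000 - (-2)·1.0000 - (2)·1.0000) / (11) = -0.4545
  w = (2 - (-1)·1.0000 - (2)·1.0000 - (-4)·1.0000) / (8) = 0.6250
  t = (-10 - (3)·1.0000 - (4)·1.0000 - (-1)·1.0000) / (11) = -1.4545
Iteration 2:
  u = (9 - (3)·-0.4545 - (-2)·0.6250 - (-3)·-1.4545) / (11) = 0.6591
  v = (-8 - (-3)·1.0000 - (-2)·0.6250 - (2)·-1.4545) / (11) = -0.0765
  w = (2 - (-1)·1.0000 - (2)·-0.4545 - (-4)·-1.4545) / (8) = -0.2386
  t = (-10 - (3)·1.0000 - (4)·-0.4545 - (-1)·0.6250) / (11) = -0.9597
Residual b − A·x = (-1.3769, -3.7390, 0.8821, -1.3532); ∞-norm = 3.7390

3.7390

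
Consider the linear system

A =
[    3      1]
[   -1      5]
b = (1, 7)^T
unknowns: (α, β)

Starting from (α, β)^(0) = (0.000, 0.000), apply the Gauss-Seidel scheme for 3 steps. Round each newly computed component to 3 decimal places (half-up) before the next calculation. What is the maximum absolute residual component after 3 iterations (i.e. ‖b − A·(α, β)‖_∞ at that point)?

0.006

Iteration 1:
  α = (1 - (1)·0.000) / (3) = 0.333
  β = (7 - (-1)·0.333) / (5) = 1.467
Iteration 2:
  α = (1 - (1)·1.467) / (3) = -0.156
  β = (7 - (-1)·-0.156) / (5) = 1.369
Iteration 3:
  α = (1 - (1)·1.369) / (3) = -0.123
  β = (7 - (-1)·-0.123) / (5) = 1.375
Residual b − A·x = (-0.006, 0.002); ∞-norm = 0.006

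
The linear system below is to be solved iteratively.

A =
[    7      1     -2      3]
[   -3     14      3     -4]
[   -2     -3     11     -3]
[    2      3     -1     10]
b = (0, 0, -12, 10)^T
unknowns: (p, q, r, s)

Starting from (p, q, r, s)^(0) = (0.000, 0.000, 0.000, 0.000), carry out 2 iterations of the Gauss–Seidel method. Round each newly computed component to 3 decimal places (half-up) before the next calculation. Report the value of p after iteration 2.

-0.694

Iteration 1:
  p = (0 - (1)·0.000 - (-2)·0.000 - (3)·0.000) / (7) = 0.000
  q = (0 - (-3)·0.000 - (3)·0.000 - (-4)·0.000) / (14) = 0.000
  r = (-12 - (-2)·0.000 - (-3)·0.000 - (-3)·0.000) / (11) = -1.091
  s = (10 - (2)·0.000 - (3)·0.000 - (-1)·-1.091) / (10) = 0.891
Iteration 2:
  p = (0 - (1)·0.000 - (-2)·-1.091 - (3)·0.891) / (7) = -0.694
  q = (0 - (-3)·-0.694 - (3)·-1.091 - (-4)·0.891) / (14) = 0.340
  r = (-12 - (-2)·-0.694 - (-3)·0.340 - (-3)·0.891) / (11) = -0.881
  s = (10 - (2)·-0.694 - (3)·0.340 - (-1)·-0.881) / (10) = 0.949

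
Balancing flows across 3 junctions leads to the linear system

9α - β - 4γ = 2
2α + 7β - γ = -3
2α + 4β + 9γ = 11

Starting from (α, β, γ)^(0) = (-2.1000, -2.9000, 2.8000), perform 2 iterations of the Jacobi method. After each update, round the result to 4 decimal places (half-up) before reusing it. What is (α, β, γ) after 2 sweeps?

(1.6092, -0.3301, 0.7140)

Iteration 1:
  α = (2 - (-1)·-2.9000 - (-4)·2.8000) / (9) = 1.1444
  β = (-3 - (2)·-2.1000 - (-1)·2.8000) / (7) = 0.5714
  γ = (11 - (2)·-2.1000 - (4)·-2.9000) / (9) = 2.9778
Iteration 2:
  α = (2 - (-1)·0.5714 - (-4)·2.9778) / (9) = 1.6092
  β = (-3 - (2)·1.1444 - (-1)·2.9778) / (7) = -0.3301
  γ = (11 - (2)·1.1444 - (4)·0.5714) / (9) = 0.7140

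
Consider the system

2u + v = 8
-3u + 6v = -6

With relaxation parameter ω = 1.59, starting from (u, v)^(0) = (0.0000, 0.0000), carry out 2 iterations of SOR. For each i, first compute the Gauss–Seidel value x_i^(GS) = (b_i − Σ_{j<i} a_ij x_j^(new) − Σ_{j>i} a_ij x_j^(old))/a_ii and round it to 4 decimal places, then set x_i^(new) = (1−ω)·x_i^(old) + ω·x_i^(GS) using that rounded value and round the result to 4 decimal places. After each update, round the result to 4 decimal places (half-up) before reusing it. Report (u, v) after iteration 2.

(-0.1480, -3.7527)

Iteration 1:
  u: GS value = (8 - (1)·0.0000) / (2) = 4.0000;  u ← (1−ω)·0.0000 + ω·4.0000 = 6.3600
  v: GS value = (-6 - (-3)·6.3600) / (6) = 2.1800;  v ← (1−ω)·0.0000 + ω·2.1800 = 3.4662
Iteration 2:
  u: GS value = (8 - (1)·3.4662) / (2) = 2.2669;  u ← (1−ω)·6.3600 + ω·2.2669 = -0.1480
  v: GS value = (-6 - (-3)·-0.1480) / (6) = -1.0740;  v ← (1−ω)·3.4662 + ω·-1.0740 = -3.7527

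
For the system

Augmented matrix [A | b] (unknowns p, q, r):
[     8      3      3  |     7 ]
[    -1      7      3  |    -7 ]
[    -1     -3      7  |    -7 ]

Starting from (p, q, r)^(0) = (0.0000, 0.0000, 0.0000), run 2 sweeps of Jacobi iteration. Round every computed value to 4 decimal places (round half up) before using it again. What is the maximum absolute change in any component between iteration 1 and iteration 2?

Iteration 1:
  p = (7 - (3)·0.0000 - (3)·0.0000) / (8) = 0.8750
  q = (-7 - (-1)·0.0000 - (3)·0.0000) / (7) = -1.0000
  r = (-7 - (-1)·0.0000 - (-3)·0.0000) / (7) = -1.0000
Iteration 2:
  p = (7 - (3)·-1.0000 - (3)·-1.0000) / (8) = 1.6250
  q = (-7 - (-1)·0.8750 - (3)·-1.0000) / (7) = -0.4464
  r = (-7 - (-1)·0.8750 - (-3)·-1.0000) / (7) = -1.3036
Change: (0.7500, 0.5536, -0.3036) → max |·| = 0.7500

0.7500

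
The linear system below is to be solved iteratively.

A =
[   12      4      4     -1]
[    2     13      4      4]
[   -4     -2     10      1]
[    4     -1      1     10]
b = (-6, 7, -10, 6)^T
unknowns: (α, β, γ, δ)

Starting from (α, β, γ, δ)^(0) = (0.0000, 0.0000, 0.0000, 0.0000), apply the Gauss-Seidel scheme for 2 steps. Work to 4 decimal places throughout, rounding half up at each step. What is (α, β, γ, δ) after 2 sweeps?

(-0.2654, 0.6124, -1.0806, 0.8755)

Iteration 1:
  α = (-6 - (4)·0.0000 - (4)·0.0000 - (-1)·0.0000) / (12) = -0.5000
  β = (7 - (2)·-0.5000 - (4)·0.0000 - (4)·0.0000) / (13) = 0.6154
  γ = (-10 - (-4)·-0.5000 - (-2)·0.6154 - (1)·0.0000) / (10) = -1.0769
  δ = (6 - (4)·-0.5000 - (-1)·0.6154 - (1)·-1.0769) / (10) = 0.9692
Iteration 2:
  α = (-6 - (4)·0.6154 - (4)·-1.0769 - (-1)·0.9692) / (12) = -0.2654
  β = (7 - (2)·-0.2654 - (4)·-1.0769 - (4)·0.9692) / (13) = 0.6124
  γ = (-10 - (-4)·-0.2654 - (-2)·0.6124 - (1)·0.9692) / (10) = -1.0806
  δ = (6 - (4)·-0.2654 - (-1)·0.6124 - (1)·-1.0806) / (10) = 0.8755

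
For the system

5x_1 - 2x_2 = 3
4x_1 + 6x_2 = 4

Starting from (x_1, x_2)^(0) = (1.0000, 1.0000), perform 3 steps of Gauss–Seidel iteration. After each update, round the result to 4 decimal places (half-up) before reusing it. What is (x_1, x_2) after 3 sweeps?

Iteration 1:
  x_1 = (3 - (-2)·1.0000) / (5) = 1.0000
  x_2 = (4 - (4)·1.0000) / (6) = 0.0000
Iteration 2:
  x_1 = (3 - (-2)·0.0000) / (5) = 0.6000
  x_2 = (4 - (4)·0.6000) / (6) = 0.2667
Iteration 3:
  x_1 = (3 - (-2)·0.2667) / (5) = 0.7067
  x_2 = (4 - (4)·0.7067) / (6) = 0.1955

(0.7067, 0.1955)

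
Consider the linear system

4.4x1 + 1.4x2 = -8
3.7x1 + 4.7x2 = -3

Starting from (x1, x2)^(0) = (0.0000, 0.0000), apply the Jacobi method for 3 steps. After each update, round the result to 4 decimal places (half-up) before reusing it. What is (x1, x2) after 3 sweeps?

(-2.0705, 0.6332)

Iteration 1:
  x1 = (-8 - (1.4)·0.0000) / (4.4) = -1.8182
  x2 = (-3 - (3.7)·0.0000) / (4.7) = -0.6383
Iteration 2:
  x1 = (-8 - (1.4)·-0.6383) / (4.4) = -1.6151
  x2 = (-3 - (3.7)·-1.8182) / (4.7) = 0.7931
Iteration 3:
  x1 = (-8 - (1.4)·0.7931) / (4.4) = -2.0705
  x2 = (-3 - (3.7)·-1.6151) / (4.7) = 0.6332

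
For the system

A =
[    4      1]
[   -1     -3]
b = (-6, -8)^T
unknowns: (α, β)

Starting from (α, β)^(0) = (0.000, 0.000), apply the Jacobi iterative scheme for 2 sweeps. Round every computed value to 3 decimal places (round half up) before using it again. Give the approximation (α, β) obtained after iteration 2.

(-2.167, 3.167)

Iteration 1:
  α = (-6 - (1)·0.000) / (4) = -1.500
  β = (-8 - (-1)·0.000) / (-3) = 2.667
Iteration 2:
  α = (-6 - (1)·2.667) / (4) = -2.167
  β = (-8 - (-1)·-1.500) / (-3) = 3.167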